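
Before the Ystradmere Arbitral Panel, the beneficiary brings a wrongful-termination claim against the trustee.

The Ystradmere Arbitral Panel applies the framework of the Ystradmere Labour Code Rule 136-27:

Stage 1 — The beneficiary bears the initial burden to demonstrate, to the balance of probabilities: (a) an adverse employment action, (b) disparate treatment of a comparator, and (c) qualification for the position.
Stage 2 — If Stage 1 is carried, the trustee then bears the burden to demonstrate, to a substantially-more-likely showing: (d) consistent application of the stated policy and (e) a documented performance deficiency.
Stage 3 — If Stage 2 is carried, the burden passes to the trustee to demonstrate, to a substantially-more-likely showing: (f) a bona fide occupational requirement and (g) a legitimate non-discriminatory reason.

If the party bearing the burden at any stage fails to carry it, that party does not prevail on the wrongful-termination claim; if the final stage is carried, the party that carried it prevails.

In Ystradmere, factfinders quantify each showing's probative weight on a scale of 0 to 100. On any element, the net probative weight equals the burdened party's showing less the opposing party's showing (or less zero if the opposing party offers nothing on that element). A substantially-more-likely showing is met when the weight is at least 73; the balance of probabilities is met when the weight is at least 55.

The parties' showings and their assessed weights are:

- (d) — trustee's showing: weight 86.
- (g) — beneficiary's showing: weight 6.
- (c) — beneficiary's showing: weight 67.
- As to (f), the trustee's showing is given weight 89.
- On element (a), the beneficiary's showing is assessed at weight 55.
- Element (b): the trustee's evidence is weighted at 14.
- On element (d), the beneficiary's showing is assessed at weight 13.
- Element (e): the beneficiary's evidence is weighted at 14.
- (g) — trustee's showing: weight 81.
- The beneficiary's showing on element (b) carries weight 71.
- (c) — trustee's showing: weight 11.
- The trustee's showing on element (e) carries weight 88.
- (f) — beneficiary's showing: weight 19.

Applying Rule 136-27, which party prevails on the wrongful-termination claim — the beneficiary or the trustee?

beneficiary

Stage 1 — burden on beneficiary; standard: the balance of probabilities (weight is at least 55).
    (a): 55 ≥ 55 [met]
    (b): 71 − 14 = 57 ≥ 55 [met]
    (c): 67 − 11 = 56 ≥ 55 [met]
  Stage 1 is satisfied; the onus moves to the trustee.
Stage 2 — burden on trustee; standard: a substantially-more-likely showing (weight is at least 73).
    (d): 86 − 13 = 73 ≥ 73 [met]
    (e): 88 − 14 = 74 ≥ 73 [met]
  Stage 2 is satisfied; the trustee continues to bear the burden.
Stage 3 — burden on trustee; standard: a substantially-more-likely showing (weight is at least 73).
    (f): 89 − 19 = 70 < 73 [not met]
    (g): 81 − 6 = 75 ≥ 73 [met]
  Not every element is met, so the trustee fails to carry Stage 3.
The beneficiary prevails.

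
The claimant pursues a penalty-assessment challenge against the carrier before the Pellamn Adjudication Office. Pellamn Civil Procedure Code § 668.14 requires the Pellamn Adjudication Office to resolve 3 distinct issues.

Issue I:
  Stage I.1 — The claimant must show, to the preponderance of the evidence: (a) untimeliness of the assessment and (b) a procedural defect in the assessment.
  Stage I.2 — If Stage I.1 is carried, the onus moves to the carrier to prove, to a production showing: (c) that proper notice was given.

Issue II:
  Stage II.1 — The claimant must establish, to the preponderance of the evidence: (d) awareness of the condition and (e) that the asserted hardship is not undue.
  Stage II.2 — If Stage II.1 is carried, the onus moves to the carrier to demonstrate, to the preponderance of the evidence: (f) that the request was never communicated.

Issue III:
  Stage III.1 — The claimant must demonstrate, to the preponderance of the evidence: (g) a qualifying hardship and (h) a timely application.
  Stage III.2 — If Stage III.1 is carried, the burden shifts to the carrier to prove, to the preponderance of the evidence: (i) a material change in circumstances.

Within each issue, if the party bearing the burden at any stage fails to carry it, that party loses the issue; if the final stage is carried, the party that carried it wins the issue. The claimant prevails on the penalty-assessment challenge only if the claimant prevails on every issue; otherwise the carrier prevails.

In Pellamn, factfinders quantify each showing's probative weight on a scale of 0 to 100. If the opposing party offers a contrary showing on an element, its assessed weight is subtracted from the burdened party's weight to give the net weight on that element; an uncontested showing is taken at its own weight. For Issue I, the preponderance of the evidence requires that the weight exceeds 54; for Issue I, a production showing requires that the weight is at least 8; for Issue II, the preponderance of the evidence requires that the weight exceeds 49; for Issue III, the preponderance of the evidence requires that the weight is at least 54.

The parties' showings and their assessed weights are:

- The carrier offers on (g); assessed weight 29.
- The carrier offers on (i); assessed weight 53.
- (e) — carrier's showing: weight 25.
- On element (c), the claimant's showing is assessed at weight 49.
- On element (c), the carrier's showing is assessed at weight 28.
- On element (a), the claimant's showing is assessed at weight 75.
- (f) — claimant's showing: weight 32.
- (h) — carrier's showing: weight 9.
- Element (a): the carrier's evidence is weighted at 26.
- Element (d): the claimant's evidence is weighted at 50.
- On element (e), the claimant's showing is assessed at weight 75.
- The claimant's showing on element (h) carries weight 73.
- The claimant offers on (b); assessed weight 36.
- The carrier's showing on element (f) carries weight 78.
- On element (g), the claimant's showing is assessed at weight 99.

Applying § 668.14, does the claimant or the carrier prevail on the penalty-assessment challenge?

carrier

— Issue I —
At Stage I.1 the claimant must meet the preponderance of the evidence (weight exceeds 54): on (a) the weight is 75 less the opposing 26 gives net 49, ≤ 54, so (a) does not meet the standard; on (b) the weight is 36, which does not exceed 54, so (b) does not meet the standard.
  The claimant does not carry Stage I.1.
So the carrier prevails on this issue.
— Issue II —
Stage II.1 — burden on claimant; standard: the preponderance of the evidence (weight exceeds 49).
    (d): 50 > 49 [met]
    (e): 75 − 25 = 50 > 49 [met]
  Stage II.1 is satisfied; the onus moves to the carrier.
Stage II.2 — burden on carrier; standard: the preponderance of the evidence (weight exceeds 49).
    (f): 78 − 32 = 46 ≤ 49 [not met]
  Not every element is met, so the carrier fails to carry Stage II.2.
The claimant prevails on this issue.
— Issue III —
At Stage III.1 the claimant must meet the preponderance of the evidence (weight is at least 54): on (g) the weight is 99 less the opposing 29 gives net 70, which does reach 54, so (g) meets the standard; on (h) the weight is 73 less the opposing 9 gives net 64, which does reach 54, so (h) meets the standard.
  Stage III.1 carried; the burden shifts to the carrier.
At Stage III.2 the carrier must meet the preponderance of the evidence (weight is at least 54): on (i) the weight is 53, < 54, so (i) does not meet the standard.
  Not every element is met, so the carrier fails to carry Stage III.2.
The analysis ends at Stage III.2; the claimant prevails on this issue.
Per-issue: Issue I → carrier; Issue II → claimant; Issue III → claimant. The claimant must prevail on every issue; overall, the carrier prevails.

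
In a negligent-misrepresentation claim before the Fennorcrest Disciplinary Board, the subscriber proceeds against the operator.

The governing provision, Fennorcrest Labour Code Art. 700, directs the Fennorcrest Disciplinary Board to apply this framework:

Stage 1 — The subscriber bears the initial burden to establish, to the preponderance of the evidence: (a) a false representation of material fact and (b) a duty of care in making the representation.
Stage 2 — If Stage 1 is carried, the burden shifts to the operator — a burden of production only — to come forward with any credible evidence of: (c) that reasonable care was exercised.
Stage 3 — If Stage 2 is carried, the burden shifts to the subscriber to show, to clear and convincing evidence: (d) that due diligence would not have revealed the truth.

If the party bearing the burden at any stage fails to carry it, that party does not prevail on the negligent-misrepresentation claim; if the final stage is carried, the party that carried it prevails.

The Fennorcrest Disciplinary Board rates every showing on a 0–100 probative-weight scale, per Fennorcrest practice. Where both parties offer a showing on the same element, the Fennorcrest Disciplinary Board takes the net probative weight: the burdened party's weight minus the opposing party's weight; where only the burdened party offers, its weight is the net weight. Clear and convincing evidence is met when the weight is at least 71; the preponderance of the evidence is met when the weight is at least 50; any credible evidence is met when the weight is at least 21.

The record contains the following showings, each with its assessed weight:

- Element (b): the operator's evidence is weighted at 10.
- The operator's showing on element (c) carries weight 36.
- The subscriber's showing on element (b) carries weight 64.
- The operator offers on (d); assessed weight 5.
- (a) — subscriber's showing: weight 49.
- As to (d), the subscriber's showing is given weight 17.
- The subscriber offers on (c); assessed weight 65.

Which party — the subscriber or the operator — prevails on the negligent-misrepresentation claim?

At Stage 1 the subscriber must meet the preponderance of the evidence (weight is at least 50): on (a) the weight is 49, < 50, so (a) does not meet the standard; on (b) the weight is 64 less the opposing 10 gives net 54, ≥ 50, so (b) meets the standard.
  The subscriber does not carry Stage 1.
The operator prevails.

operator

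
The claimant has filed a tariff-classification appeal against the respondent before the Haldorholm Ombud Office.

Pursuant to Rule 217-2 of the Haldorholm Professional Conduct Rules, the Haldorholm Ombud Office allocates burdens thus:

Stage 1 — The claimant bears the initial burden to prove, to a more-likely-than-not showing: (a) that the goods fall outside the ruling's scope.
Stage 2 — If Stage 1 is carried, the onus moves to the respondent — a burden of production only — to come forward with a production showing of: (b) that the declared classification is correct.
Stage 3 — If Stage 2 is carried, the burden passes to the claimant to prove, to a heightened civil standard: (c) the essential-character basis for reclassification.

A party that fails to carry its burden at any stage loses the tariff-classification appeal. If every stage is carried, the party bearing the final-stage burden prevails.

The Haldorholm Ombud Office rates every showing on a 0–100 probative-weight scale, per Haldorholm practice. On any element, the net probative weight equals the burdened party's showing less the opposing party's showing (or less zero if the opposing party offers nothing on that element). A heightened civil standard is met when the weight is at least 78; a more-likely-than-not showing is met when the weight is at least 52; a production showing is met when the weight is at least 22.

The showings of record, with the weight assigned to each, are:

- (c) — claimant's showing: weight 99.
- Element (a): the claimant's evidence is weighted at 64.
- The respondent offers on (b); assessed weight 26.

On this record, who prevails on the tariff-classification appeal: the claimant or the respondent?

Stage 1 — burden on claimant; standard: a more-likely-than-not showing (weight is at least 52).
    (a): 64 ≥ 52 [met]
  The claimant carries Stage 1; the respondent now bears the burden.
Stage 2 — burden on respondent; standard: a production showing (weight is at least 22).
    (b): 26 ≥ 22 [met]
  The respondent carries Stage 2; the claimant now bears the burden.
Stage 3 — burden on claimant; standard: a heightened civil standard (weight is at least 78).
    (c): 99 ≥ 78 [met]
  All elements met at the final stage.
All stages carried — the claimant prevails.

claimant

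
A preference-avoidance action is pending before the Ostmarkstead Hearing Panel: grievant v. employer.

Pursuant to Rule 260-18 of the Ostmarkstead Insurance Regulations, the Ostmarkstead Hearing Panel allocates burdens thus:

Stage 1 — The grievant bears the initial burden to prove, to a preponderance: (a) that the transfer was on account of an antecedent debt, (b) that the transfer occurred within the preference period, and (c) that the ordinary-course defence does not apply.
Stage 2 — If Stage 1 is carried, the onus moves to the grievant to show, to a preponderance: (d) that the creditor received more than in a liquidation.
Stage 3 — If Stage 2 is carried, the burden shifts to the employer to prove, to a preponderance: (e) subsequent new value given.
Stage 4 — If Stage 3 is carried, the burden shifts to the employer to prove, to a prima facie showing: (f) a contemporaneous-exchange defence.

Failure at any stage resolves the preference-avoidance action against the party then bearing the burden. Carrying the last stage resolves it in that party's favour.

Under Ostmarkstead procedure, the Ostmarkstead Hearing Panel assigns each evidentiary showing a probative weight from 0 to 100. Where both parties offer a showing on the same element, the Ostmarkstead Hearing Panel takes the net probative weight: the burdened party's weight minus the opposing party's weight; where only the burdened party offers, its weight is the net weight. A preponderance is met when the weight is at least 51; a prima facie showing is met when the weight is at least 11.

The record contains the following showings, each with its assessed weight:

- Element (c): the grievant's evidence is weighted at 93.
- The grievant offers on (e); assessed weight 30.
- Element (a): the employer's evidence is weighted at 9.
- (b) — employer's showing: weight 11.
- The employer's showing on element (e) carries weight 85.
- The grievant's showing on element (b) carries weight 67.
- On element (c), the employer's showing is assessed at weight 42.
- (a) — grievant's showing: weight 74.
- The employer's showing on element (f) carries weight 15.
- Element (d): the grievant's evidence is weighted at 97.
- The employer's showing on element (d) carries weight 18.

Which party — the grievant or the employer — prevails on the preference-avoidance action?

Stage 1 (grievant, a preponderance, weight is at least 51): (a) net 74−9=65 ≥ 51 — meets; (b) net 67−11=56 ≥ 51 — meets; (c) net 93−42=51 ≥ 51 — meets.
  Stage 1 is satisfied; the grievant continues to bear the burden.
Stage 2 (grievant, a preponderance, weight is at least 51): (d) net 97−18=79 ≥ 51 — meets.
  Stage 2 carried; the burden shifts to the employer.
Stage 3 (employer, a preponderance, weight is at least 51): (e) net 85−30=55 ≥ 51 — meets.
  Stage 3 carried; the burden remains with the employer.
Stage 4 (employer, a prima facie showing, weight is at least 11): (f) 15 ≥ 11 — meets.
  The employer carries the last stage.
All stages carried — the employer prevails.

employer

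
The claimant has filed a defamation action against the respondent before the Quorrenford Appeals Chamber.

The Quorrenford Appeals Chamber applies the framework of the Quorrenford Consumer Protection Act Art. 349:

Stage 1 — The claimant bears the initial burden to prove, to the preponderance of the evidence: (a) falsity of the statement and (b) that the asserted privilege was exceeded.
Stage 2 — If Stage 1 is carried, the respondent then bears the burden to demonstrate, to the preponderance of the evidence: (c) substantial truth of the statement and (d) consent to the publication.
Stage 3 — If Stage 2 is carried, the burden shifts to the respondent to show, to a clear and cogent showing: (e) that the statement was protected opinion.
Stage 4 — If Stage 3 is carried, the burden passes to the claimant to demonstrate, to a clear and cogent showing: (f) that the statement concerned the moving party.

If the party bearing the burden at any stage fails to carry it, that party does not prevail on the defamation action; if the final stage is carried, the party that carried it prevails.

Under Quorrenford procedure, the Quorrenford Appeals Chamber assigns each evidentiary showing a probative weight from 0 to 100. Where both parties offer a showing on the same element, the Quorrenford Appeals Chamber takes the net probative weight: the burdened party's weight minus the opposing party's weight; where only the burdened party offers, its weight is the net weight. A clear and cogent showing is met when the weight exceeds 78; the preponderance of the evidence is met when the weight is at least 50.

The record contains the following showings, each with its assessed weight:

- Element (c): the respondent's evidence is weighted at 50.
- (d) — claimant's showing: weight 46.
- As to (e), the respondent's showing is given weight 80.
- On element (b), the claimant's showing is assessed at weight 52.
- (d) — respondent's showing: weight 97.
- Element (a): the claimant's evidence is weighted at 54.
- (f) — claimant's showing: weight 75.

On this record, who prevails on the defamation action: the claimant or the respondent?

At Stage 1 the claimant must meet the preponderance of the evidence (weight is at least 50): on (a) the weight is 54, which does reach 50, so (a) meets the standard; on (b) the weight is 52, which does reach 50, so (b) meets the standard.
  Stage 1 carried; the burden shifts to the respondent.
At Stage 2 the respondent must meet the preponderance of the evidence (weight is at least 50): on (c) the weight is 50, which does reach 50, so (c) meets the standard; on (d) the weight is 97 less the opposing 46 gives net 51, ≥ 50, so (d) meets the standard.
  All elements met. The respondent retains the burden for Stage 3.
At Stage 3 the respondent must meet a clear and cogent showing (weight exceeds 78): on (e) the weight is 80, > 78, so (e) meets the standard.
  All elements met. The burden passes to the claimant.
At Stage 4 the claimant must meet a clear and cogent showing (weight exceeds 78): on (f) the weight is 75, which does not exceed 78, so (f) does not meet the standard.
  Stage 4 not carried; the claimant fails its burden.
The respondent prevails.

respondent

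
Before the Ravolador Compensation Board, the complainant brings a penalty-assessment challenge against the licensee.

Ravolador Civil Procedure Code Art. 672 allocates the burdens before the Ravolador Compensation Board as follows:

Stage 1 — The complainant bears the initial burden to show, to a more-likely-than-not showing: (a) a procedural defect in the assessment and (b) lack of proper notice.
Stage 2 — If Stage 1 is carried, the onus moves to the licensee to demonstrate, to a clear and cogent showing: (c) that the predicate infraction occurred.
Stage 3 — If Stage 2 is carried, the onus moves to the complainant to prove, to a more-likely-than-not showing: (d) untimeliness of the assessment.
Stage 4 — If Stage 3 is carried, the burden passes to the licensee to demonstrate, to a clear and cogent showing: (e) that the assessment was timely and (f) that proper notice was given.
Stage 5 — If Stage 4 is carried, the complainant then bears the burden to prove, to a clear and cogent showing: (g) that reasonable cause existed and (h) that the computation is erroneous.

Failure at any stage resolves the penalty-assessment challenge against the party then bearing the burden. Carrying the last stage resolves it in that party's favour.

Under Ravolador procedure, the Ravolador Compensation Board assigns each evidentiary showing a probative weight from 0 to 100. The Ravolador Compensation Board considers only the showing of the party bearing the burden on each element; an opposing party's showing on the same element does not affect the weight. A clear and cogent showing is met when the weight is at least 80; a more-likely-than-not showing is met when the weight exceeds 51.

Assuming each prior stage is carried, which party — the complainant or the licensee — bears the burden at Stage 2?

Stage 2's rule assigns the burden to the licensee (to a clear and cogent showing).

licensee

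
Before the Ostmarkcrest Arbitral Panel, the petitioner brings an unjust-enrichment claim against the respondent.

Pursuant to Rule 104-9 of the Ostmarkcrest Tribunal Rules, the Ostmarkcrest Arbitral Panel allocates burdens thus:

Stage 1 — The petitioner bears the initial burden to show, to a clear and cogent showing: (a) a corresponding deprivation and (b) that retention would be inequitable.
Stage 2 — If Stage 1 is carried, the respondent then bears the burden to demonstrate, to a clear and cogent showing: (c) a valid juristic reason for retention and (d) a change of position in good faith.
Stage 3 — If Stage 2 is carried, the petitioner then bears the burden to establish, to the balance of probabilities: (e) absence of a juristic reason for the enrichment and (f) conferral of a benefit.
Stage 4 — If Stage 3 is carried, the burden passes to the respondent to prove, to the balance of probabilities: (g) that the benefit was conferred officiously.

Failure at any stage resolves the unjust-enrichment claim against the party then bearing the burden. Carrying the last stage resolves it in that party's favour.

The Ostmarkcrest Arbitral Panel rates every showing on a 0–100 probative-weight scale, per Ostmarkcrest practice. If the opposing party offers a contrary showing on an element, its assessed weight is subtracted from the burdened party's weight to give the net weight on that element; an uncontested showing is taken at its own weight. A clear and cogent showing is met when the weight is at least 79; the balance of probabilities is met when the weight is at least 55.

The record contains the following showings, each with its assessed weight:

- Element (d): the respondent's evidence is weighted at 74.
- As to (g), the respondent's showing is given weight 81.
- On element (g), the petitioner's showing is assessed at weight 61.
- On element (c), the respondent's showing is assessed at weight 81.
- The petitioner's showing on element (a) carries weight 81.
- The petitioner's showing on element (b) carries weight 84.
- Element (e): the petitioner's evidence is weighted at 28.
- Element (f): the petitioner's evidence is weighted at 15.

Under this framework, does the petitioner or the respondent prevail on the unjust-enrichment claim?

Stage 1 (petitioner, a clear and cogent showing, weight is at least 79): (a) 81 ≥ 79 — meets; (b) 84 ≥ 79 — meets.
  Stage 1 carried; the burden shifts to the respondent.
Stage 2 (respondent, a clear and cogent showing, weight is at least 79): (c) 81 ≥ 79 — meets; (d) 74 < 79 — fails.
  Stage 2 not carried; the respondent fails its burden.
The analysis ends at Stage 2; the petitioner prevails.

petitioner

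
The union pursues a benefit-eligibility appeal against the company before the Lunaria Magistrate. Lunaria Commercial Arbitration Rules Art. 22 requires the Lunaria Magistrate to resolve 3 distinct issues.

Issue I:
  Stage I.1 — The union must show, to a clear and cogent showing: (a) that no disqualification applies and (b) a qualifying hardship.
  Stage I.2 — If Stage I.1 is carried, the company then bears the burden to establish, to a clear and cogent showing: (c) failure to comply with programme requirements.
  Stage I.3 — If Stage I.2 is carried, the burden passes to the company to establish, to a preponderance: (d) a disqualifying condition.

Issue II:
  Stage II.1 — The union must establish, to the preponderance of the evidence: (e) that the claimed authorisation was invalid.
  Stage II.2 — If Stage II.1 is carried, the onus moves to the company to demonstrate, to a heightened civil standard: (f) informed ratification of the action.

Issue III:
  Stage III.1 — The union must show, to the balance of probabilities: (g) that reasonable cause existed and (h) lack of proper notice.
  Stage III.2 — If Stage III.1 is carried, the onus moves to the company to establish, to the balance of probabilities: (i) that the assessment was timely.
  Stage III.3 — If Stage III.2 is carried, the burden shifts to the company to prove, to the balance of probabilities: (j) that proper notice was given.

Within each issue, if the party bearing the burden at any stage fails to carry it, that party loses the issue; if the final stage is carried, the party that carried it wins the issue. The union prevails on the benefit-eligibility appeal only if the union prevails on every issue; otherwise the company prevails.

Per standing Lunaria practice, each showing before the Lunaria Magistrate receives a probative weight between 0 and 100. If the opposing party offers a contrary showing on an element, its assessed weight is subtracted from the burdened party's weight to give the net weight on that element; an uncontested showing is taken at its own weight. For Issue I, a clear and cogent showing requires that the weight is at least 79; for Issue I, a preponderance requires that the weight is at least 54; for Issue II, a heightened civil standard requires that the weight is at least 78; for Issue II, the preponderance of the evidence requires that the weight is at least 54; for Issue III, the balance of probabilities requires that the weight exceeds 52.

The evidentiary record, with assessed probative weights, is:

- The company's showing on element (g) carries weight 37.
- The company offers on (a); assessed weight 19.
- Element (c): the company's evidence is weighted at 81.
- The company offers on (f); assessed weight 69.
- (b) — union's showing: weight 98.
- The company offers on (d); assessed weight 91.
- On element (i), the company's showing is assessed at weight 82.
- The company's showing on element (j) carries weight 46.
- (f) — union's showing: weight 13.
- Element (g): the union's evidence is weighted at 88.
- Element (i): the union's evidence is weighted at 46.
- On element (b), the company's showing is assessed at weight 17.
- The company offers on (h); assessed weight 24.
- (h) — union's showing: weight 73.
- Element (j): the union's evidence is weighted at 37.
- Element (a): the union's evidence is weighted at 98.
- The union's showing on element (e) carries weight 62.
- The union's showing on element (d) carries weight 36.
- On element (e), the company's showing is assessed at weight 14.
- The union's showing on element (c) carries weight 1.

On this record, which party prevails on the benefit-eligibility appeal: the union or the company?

— Issue I —
Stage I.1 — burden on union; standard: a clear and cogent showing (weight is at least 79).
    (a): 98 − 19 = 79 ≥ 79 [met]
    (b): 98 − 17 = 81 ≥ 79 [met]
  The union carries Stage I.1; the company now bears the burden.
Stage I.2 — burden on company; standard: a clear and cogent showing (weight is at least 79).
    (c): 81 − 1 = 80 ≥ 79 [met]
  Stage I.2 carried; the burden remains with the company.
Stage I.3 — burden on company; standard: a preponderance (weight is at least 54).
    (d): 91 − 36 = 55 ≥ 54 [met]
  All elements met at the final stage.
All stages carried — the company prevails on this issue.
— Issue II —
Stage II.1 (union, the preponderance of the evidence, weight is at least 54): (e) net 62−14=48 < 54 — fails.
  Not every element is met, so the union fails to carry Stage II.1.
The company prevails on this issue.
— Issue III —
Stage III.1 (union, the balance of probabilities, weight exceeds 52): (g) net 88−37=51 ≤ 52 — fails; (h) net 73−24=49 ≤ 52 — fails.
  Not every element is met, so the union fails to carry Stage III.1.
The company prevails on this issue.
Per-issue: Issue I → company; Issue II → company; Issue III → company. The union must prevail on every issue; overall, the company prevails.

company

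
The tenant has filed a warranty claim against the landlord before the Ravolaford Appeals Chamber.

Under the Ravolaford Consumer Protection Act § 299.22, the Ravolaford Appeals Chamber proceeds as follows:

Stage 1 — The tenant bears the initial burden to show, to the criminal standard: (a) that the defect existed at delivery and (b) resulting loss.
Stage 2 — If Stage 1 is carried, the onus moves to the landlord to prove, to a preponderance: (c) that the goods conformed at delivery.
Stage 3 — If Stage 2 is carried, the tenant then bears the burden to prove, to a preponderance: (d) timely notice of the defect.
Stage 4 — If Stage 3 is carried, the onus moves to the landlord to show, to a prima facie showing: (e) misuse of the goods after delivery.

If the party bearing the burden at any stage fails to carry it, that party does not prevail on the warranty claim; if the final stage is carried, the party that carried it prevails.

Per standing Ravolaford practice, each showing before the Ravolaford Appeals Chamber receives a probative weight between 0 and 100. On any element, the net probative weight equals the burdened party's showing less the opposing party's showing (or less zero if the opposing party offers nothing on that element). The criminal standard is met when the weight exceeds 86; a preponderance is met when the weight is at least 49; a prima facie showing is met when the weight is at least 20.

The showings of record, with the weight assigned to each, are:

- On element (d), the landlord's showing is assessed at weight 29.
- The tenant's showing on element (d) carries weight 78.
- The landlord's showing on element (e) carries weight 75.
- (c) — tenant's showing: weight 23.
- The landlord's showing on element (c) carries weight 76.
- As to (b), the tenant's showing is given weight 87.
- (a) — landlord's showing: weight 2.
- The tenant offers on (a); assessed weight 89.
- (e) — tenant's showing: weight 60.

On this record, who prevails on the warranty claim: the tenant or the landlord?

tenant

At Stage 1 the tenant must meet the criminal standard (weight exceeds 86): on (a) the weight is 89 less the opposing 2 gives net 87, > 86, so (a) meets the standard; on (b) the weight is 87, which does exceed 86, so (b) meets the standard.
  All elements met. The burden passes to the landlord.
At Stage 2 the landlord must meet a preponderance (weight is at least 49): on (c) the weight is 76 less the opposing 23 gives net 53, ≥ 49, so (c) meets the standard.
  All elements met. The burden passes to the tenant.
At Stage 3 the tenant must meet a preponderance (weight is at least 49): on (d) the weight is 78 less the opposing 29 gives net 49, which does reach 49, so (d) meets the standard.
  All elements met. The burden passes to the landlord.
At Stage 4 the landlord must meet a prima facie showing (weight is at least 20): on (e) the weight is 75 less the opposing 60 gives net 15, < 20, so (e) does not meet the standard.
  The landlord does not carry Stage 4.
The analysis ends at Stage 4; the tenant prevails.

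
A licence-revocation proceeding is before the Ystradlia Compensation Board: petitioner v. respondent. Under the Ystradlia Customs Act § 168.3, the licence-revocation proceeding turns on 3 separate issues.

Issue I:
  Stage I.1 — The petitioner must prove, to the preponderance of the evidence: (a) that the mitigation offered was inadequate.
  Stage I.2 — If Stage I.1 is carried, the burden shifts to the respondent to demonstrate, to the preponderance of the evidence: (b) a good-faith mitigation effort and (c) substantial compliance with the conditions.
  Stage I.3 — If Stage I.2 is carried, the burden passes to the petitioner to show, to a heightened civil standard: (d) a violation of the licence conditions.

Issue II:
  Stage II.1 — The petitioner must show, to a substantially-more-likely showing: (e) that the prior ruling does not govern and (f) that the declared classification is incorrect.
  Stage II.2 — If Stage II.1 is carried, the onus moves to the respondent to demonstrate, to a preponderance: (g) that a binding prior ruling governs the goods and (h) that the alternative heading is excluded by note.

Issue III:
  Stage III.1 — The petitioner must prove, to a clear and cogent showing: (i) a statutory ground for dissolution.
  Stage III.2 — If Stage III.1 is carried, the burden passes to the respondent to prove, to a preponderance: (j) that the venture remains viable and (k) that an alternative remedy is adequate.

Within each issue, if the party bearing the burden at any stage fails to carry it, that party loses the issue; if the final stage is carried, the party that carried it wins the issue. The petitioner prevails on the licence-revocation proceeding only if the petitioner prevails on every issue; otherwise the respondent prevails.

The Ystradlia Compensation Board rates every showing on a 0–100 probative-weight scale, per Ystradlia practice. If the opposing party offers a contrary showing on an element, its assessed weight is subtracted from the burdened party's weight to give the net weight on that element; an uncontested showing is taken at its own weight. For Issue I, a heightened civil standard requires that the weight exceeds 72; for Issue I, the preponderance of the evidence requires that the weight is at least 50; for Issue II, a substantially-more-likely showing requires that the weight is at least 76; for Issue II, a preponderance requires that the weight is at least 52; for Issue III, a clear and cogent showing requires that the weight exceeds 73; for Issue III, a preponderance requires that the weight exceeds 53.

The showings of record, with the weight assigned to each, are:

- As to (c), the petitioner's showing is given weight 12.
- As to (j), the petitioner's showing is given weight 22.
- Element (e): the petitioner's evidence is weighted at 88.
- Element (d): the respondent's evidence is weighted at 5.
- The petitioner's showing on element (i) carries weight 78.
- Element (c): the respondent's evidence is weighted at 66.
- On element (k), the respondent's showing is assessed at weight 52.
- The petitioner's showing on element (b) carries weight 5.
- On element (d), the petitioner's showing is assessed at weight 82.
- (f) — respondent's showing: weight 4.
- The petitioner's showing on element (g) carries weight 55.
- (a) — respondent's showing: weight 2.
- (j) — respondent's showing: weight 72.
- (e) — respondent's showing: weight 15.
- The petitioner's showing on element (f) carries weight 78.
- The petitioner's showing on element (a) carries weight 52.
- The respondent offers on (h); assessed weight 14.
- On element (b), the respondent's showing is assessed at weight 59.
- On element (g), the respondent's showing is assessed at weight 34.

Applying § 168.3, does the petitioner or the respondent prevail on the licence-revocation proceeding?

— Issue I —
At Stage I.1 the petitioner must meet the preponderance of the evidence (weight is at least 50): on (a) the weight is 52 less the opposing 2 gives net 50, which does reach 50, so (a) meets the standard.
  Stage I.1 carried; the burden shifts to the respondent.
At Stage I.2 the respondent must meet the preponderance of the evidence (weight is at least 50): on (b) the weight is 59 less the opposing 5 gives net 54, which does reach 50, so (b) meets the standard; on (c) the weight is 66 less the opposing 12 gives net 54, ≥ 50, so (c) meets the standard.
  Stage I.2 carried; the burden shifts to the petitioner.
At Stage I.3 the petitioner must meet a heightened civil standard (weight exceeds 72): on (d) the weight is 82 less the opposing 5 gives net 77, which does exceed 72, so (d) meets the standard.
  The petitioner carries the last stage.
Every stage carried; the petitioner prevails on this issue.
— Issue II —
At Stage II.1 the petitioner must meet a substantially-more-likely showing (weight is at least 76): on (e) the weight is 88 less the opposing 15 gives net 73, which does not reach 76, so (e) does not meet the standard; on (f) the weight is 78 less the opposing 4 gives net 74, < 76, so (f) does not meet the standard.
  Not every element is met, so the petitioner fails to carry Stage II.1.
The respondent prevails on this issue.
— Issue III —
At Stage III.1 the petitioner must meet a clear and cogent showing (weight exceeds 73): on (i) the weight is 78, which does exceed 73, so (i) meets the standard.
  The petitioner carries Stage III.1; the respondent now bears the burden.
At Stage III.2 the respondent must meet a preponderance (weight exceeds 53): on (j) the weight is 72 less the opposing 22 gives net 50, which does not exceed 53, so (j) does not meet the standard; on (k) the weight is 52, ≤ 53, so (k) does not meet the standard.
  Not every element is met, so the respondent fails to carry Stage III.2.
The petitioner prevails on this issue.
Per-issue: Issue I → petitioner; Issue II → respondent; Issue III → petitioner. The petitioner must prevail on every issue; overall, the respondent prevails.

respondent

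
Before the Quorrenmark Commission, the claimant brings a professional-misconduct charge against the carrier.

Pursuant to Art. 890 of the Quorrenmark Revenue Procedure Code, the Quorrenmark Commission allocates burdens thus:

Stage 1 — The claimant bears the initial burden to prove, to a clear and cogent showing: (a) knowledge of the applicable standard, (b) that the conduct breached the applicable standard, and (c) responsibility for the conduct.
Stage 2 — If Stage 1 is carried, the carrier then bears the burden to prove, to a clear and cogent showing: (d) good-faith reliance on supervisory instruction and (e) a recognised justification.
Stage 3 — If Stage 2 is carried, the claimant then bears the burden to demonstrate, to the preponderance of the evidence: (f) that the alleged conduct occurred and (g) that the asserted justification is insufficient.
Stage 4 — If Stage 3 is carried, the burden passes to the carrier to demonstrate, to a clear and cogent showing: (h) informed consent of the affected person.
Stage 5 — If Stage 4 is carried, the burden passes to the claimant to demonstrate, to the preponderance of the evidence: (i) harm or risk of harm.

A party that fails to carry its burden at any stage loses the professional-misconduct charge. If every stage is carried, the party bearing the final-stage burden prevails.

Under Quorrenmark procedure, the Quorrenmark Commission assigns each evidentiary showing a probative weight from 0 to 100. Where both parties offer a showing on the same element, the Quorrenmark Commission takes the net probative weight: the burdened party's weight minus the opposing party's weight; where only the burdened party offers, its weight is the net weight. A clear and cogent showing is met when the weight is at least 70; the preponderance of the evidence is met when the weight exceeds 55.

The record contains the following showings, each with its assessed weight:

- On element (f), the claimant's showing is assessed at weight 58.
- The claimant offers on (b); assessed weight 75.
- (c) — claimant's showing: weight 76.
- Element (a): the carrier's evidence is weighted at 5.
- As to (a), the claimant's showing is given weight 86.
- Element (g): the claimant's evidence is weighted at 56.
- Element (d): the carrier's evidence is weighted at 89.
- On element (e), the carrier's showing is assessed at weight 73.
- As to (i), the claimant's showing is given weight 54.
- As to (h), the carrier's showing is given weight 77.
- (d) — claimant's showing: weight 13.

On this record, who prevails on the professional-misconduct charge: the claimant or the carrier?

carrier

Stage 1 (claimant, a clear and cogent showing, weight is at least 70): (a) net 86−5=81 ≥ 70 — meets; (b) 75 ≥ 70 — meets; (c) 76 ≥ 70 — meets.
  Stage 1 is satisfied; the onus moves to the carrier.
Stage 2 (carrier, a clear and cogent showing, weight is at least 70): (d) net 89−13=76 ≥ 70 — meets; (e) 73 ≥ 70 — meets.
  All elements met. The burden passes to the claimant.
Stage 3 (claimant, the preponderance of the evidence, weight exceeds 55): (f) 58 > 55 — meets; (g) 56 > 55 — meets.
  The claimant carries Stage 3; the carrier now bears the burden.
Stage 4 (carrier, a clear and cogent showing, weight is at least 70): (h) 77 ≥ 70 — meets.
  All elements met. The burden passes to the claimant.
Stage 5 (claimant, the preponderance of the evidence, weight exceeds 55): (i) 54 ≤ 55 — fails.
  Not every element is met, so the claimant fails to carry Stage 5.
So the carrier prevails.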